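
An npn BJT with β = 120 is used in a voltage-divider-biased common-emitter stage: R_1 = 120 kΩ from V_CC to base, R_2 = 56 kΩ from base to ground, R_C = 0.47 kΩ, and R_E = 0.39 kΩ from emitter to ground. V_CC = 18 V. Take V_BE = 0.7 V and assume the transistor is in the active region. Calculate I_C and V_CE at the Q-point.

Thevenize the base divider: V_Th = V_CC·R_2/(R_1+R_2) = 18×56/176 = 5.73 V, R_Th = R_1‖R_2 = 38.2 kΩ.
Base-emitter loop: V_Th = I_B·R_Th + V_BE + (β+1)I_B·R_E, so I_B = (5.73 − 0.7) / (38.2 + 121×0.39) = 0.0589 mA.
I_C = β·I_B = 120×0.0589 = 7.07 mA, and I_E = (β+1)I_B = 7.13 mA.
V_CE = V_CC − I_C·R_C − I_E·R_E = 18 − 7.07×0.47 − 7.13×0.39 = 11.9 V.
V_CE = 11.9 V > 0.2 V confirms active-region operation.

I_C ≈ 7.1 mA, V_CE ≈ 12 V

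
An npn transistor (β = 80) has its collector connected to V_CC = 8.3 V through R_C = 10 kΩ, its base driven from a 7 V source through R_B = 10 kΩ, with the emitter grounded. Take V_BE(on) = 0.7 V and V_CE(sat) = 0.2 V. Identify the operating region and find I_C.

Assume active: I_B = (7 − 0.7)/10 = 0.63 mA, giving I_C = β·I_B = 50.4 mA.
But then V_CE = 8.3 − 50.4×10 = -496 V < V_CE(sat) = 0.2 V — impossible in the active region.
So the transistor is saturated. With V_CE = 0.2 V, I_C = (V_CC − 0.2)/R_C = 8.1/10 = 0.81 mA.
Check: β·I_B = 50.4 mA > I_C = 0.81 mA, confirming saturation.

saturation; I_C ≈ 0.81 mA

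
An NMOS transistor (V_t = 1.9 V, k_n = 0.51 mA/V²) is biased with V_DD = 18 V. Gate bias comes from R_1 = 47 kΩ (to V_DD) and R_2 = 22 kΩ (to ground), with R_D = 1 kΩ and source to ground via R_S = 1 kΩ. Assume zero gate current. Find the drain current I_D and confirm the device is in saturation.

V_G = V_DD·R_2/(R_1+R_2) = 18×22/69 = 5.74 V.
Assume saturation: I_D = (k_n/2)(V_GS − V_t)² with V_GS = V_G − I_D·R_S = 5.74 − 1·I_D.
Substituting gives 0.255·I_D² − 2.96·I_D + 3.76 = 0, with roots I_D = 1.45 or 10.1 mA.
The root I_D = 10.1 mA gives V_GS = -4.41 V ≤ V_t, so take I_D = 1.45 mA.
Then V_GS = 4.29 V and V_DS = V_DD − I_D(R_D+R_S) = 18 − 1.45×2 = 15.1 V.
Saturation requires V_DS ≥ V_GS − V_t = 2.39 V; 15.1 ≥ 2.39 ✓.

I_D ≈ 1.5 mA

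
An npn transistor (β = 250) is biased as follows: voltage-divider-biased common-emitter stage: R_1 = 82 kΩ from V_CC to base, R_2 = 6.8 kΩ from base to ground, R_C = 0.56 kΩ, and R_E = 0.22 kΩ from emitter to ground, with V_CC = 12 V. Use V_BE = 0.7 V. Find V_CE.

Thevenize the base divider: V_Th = V_CC·R_2/(R_1+R_2) = 12×6.8/88.8 = 0.919 V, R_Th = R_1‖R_2 = 6.28 kΩ.
Base-emitter loop: V_Th = I_B·R_Th + V_BE + (β+1)I_B·R_E, so I_B = (0.919 − 0.7) / (6.28 + 251×0.22) = 0.00356 mA.
I_C = β·I_B = 250×0.00356 = 0.89 mA, and I_E = (β+1)I_B = 0.893 mA.
V_CE = V_CC − I_C·R_C − I_E·R_E = 12 − 0.89×0.56 − 0.893×0.22 = 11.3 V.
V_CE = 11.3 V > 0.2 V confirms active-region operation.

V_CE ≈ 11 V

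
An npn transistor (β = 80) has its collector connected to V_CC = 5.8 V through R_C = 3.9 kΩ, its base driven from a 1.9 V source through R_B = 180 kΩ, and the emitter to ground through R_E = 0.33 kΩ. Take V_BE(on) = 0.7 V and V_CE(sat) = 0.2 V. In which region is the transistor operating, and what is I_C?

Assume active. Base-emitter loop: I_B = (V_BB − V_BE)/(R_B + (β+1)R_E) = (1.9 − 0.7)/(180 + 81×0.33) = 0.0058 mA.
I_C = β·I_B = 80×0.0058 = 0.464 mA.
V_CE = V_CC − I_C·R_C − I_E·R_E = 5.8 − 0.464×3.9 − 0.47×0.33 = 3.83 V > V_CE(sat), so the active-region assumption holds.

active; I_C ≈ 0.46 mA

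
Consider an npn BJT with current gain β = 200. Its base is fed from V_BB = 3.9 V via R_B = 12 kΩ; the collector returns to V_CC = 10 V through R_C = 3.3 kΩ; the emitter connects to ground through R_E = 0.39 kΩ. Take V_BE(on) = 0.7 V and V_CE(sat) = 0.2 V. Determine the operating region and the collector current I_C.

saturation; I_C ≈ 2.6 mA

Assume active: I_B = (3.9 − 0.7)/(12 + 201×0.39) = 0.0354 mA, I_C = β·I_B = 7.08 mA.
Then V_CE = 10 − 7.08×3.3 − 7.12×0.39 = -16.1 V < 0.2 V — the active assumption fails.
Re-solve with V_CE = 0.2 V. KCL at the emitter: V_E/R_E = (V_BB−0.7−V_E)/R_B + (V_CC−0.2−V_E)/R_C, giving V_E = 1.1 V.
I_C = (V_CC − 0.2 − V_E)/R_C = (9.8 − 1.1)/3.3 = 2.64 mA.
Check: I_B = (3.2 − 1.1)/12 = 0.175 mA, and β·I_B = 35.1 mA > I_C, confirming saturation.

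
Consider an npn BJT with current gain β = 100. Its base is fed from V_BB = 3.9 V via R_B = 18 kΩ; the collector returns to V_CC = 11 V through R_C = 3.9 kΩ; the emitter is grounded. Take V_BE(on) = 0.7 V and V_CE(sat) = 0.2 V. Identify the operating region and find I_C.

Assume active: I_B = (3.9 − 0.7)/18 = 0.178 mA, giving I_C = β·I_B = 17.8 mA.
But then V_CE = 11 − 17.8×3.9 = -58.3 V < V_CE(sat) = 0.2 V — impossible in the active region.
So the transistor is saturated. With V_CE = 0.2 V, I_C = (V_CC − 0.2)/R_C = 10.8/3.9 = 2.77 mA.
Check: β·I_B = 17.8 mA > I_C = 2.77 mA, confirming saturation.

saturation; I_C ≈ 2.8 mA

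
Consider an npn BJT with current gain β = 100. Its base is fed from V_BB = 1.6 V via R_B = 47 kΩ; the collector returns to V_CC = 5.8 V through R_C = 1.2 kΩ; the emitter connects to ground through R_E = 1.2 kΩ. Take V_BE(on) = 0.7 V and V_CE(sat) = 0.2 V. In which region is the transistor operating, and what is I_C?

Assume active. Base-emitter loop: I_B = (V_BB − V_BE)/(R_B + (β+1)R_E) = (1.6 − 0.7)/(47 + 101×1.2) = 0.00535 mA.
I_C = β·I_B = 100×0.00535 = 0.535 mA.
V_CE = V_CC − I_C·R_C − I_E·R_E = 5.8 − 0.535×1.2 − 0.54×1.2 = 4.51 V > V_CE(sat), so the active-region assumption holds.

active; I_C ≈ 0.54 mA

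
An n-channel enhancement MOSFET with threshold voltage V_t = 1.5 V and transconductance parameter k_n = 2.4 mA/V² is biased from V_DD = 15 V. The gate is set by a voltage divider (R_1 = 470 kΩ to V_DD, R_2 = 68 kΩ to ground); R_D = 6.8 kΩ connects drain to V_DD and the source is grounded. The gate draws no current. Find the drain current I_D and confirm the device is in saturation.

I_D ≈ 0.19 mA

V_G = V_DD·R_2/(R_1+R_2) = 15×68/538 = 1.9 V. With the source grounded, V_GS = V_G = 1.9 V.
Assume saturation: I_D = (k_n/2)(V_GS − V_t)² = (2.4/2)×(1.9 − 1.5)² = 1.2×0.396² = 0.188 mA.
V_DS = V_DD − I_D·R_D = 15 − 0.188×6.8 = 13.7 V.
Saturation requires V_DS ≥ V_GS − V_t = 0.396 V; 13.7 ≥ 0.396 ✓.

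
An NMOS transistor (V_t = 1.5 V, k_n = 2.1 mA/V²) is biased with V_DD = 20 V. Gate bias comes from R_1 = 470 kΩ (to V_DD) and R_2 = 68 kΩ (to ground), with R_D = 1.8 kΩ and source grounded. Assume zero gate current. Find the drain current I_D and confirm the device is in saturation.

I_D ≈ 1.1 mA

V_G = V_DD·R_2/(R_1+R_2) = 20×68/538 = 2.53 V. With the source grounded, V_GS = V_G = 2.53 V.
Assume saturation: I_D = (k_n/2)(V_GS − V_t)² = (2.1/2)×(2.53 − 1.5)² = 1.05×1.03² = 1.11 mA.
V_DS = V_DD − I_D·R_D = 20 − 1.11×1.8 = 18 V.
Saturation requires V_DS ≥ V_GS − V_t = 1.03 V; 18 ≥ 1.03 ✓.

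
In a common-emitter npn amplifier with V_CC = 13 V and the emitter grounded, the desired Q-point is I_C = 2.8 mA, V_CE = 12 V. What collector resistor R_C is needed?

R_C ≈ 0.36 kΩ

Collector loop: V_CC = I_C·R_C + V_CE.
R_C = (V_CC − V_CE)/I_C = (13 − 12)/2.8 = 0.357 kΩ.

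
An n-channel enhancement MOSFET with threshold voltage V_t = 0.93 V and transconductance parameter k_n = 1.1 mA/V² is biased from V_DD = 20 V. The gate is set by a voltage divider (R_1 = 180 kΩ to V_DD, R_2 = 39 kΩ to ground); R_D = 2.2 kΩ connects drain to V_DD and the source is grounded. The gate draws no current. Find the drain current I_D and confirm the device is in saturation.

I_D ≈ 3.8 mA

V_G = V_DD·R_2/(R_1+R_2) = 20×39/219 = 3.56 V. With the source grounded, V_GS = V_G = 3.56 V.
Assume saturation: I_D = (k_n/2)(V_GS − V_t)² = (1.1/2)×(3.56 − 0.93)² = 0.55×2.63² = 3.81 mA.
V_DS = V_DD − I_D·R_D = 20 − 3.81×2.2 = 11.6 V.
Saturation requires V_DS ≥ V_GS − V_t = 2.63 V; 11.6 ≥ 2.63 ✓.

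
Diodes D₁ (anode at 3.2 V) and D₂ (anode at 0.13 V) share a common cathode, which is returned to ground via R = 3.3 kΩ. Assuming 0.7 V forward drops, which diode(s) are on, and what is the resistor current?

Assume both conduct. Then node N would need to be at both 3.2−0.7 = 2.5 V and 0.13−0.7 = -0.57 V, which is impossible.
Assume only D₁ conducts: V_N = 3.2 − 0.7 = 2.5 V, so I_R = 2.5/3.3 = 0.758 mA.
Check D₂: its anode-to-cathode voltage is 0.13 − 2.5 = -2.37 V < 0.7 V, so it is off. The assumption is consistent.

Only D₁ conducts; I_R ≈ 0.76 mA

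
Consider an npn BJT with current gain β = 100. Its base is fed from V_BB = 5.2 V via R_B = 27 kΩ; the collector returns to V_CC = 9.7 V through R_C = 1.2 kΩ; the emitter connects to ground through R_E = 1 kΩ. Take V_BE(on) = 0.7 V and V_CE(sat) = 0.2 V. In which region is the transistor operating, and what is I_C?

Assume active. Base-emitter loop: I_B = (V_BB − V_BE)/(R_B + (β+1)R_E) = (5.2 − 0.7)/(27 + 101×1) = 0.0352 mA.
I_C = β·I_B = 100×0.0352 = 3.52 mA.
V_CE = V_CC − I_C·R_C − I_E·R_E = 9.7 − 3.52×1.2 − 3.55×1 = 1.93 V > V_CE(sat), so the active-region assumption holds.

active; I_C ≈ 3.5 mA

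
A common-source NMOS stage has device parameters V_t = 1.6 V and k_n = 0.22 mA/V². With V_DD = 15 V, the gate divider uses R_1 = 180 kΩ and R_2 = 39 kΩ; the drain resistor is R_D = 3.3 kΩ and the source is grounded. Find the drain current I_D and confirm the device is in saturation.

I_D ≈ 0.13 mA

V_G = V_DD·R_2/(R_1+R_2) = 15×39/219 = 2.67 V. With the source grounded, V_GS = V_G = 2.67 V.
Assume saturation: I_D = (k_n/2)(V_GS − V_t)² = (0.22/2)×(2.67 − 1.6)² = 0.11×1.07² = 0.126 mA.
V_DS = V_DD − I_D·R_D = 15 − 0.126×3.3 = 14.6 V.
Saturation requires V_DS ≥ V_GS − V_t = 1.07 V; 14.6 ≥ 1.07 ✓.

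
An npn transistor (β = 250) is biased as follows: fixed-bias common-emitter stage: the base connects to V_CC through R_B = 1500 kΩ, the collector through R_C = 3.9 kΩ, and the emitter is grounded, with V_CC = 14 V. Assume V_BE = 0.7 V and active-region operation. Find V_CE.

V_CE ≈ 5.4 V

Base loop: V_CC = I_B·R_B + V_BE, so I_B = (14 − 0.7)/1500 kΩ = 0.00887 mA.
In the active region I_C = β·I_B = 250 × 0.00887 = 2.22 mA.
Collector loop: V_CE = V_CC − I_C·R_C = 14 − 2.22×3.9 = 5.36 V.
Since V_CE = 5.36 V > V_CE(sat) ≈ 0.2 V, the transistor is in the active region as assumed.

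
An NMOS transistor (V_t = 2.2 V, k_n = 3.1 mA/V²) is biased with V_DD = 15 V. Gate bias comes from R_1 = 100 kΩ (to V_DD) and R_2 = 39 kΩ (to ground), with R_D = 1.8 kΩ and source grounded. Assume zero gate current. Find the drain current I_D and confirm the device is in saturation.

I_D ≈ 6.3 mA

V_G = V_DD·R_2/(R_1+R_2) = 15×39/139 = 4.21 V. With the source grounded, V_GS = V_G = 4.21 V.
Assume saturation: I_D = (k_n/2)(V_GS − V_t)² = (3.1/2)×(4.21 − 2.2)² = 1.55×2.01² = 6.25 mA.
V_DS = V_DD − I_D·R_D = 15 − 6.25×1.8 = 3.74 V.
Saturation requires V_DS ≥ V_GS − V_t = 2.01 V; 3.74 ≥ 2.01 ✓.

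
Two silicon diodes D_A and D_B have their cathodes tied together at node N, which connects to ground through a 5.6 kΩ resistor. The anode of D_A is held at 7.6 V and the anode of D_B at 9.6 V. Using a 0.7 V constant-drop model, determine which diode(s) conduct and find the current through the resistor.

Assume both conduct. Then node N would need to be at both 7.6−0.7 = 6.9 V and 9.6−0.7 = 8.9 V, which is impossible.
Assume only D_B conducts: V_N = 9.6 − 0.7 = 8.9 V, so I_R = 8.9/5.6 = 1.59 mA.
Check D_A: its anode-to-cathode voltage is 7.6 − 8.9 = -1.3 V < 0.7 V, so it is off. The assumption is consistent.

Only D_B conducts; I_R ≈ 1.6 mA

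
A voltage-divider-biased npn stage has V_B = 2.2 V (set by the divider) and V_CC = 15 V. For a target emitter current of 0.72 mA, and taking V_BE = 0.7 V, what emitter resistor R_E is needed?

V_E = V_B − V_BE = 2.2 − 0.7 = 1.5 V.
R_E = V_E / I_E = 1.5 / 0.72 = 2.08 kΩ.

R_E ≈ 2.1 kΩ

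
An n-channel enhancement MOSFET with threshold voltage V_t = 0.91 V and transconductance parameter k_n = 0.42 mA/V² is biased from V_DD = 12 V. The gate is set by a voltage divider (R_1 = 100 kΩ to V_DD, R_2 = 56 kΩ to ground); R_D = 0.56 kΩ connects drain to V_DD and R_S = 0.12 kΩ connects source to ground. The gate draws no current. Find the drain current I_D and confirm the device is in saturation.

V_G = V_DD·R_2/(R_1+R_2) = 12×56/156 = 4.31 V.
Assume saturation: I_D = (k_n/2)(V_GS − V_t)² with V_GS = V_G − I_D·R_S = 4.31 − 0.12·I_D.
Substituting gives 0.00302·I_D² − 1.17·I_D + 2.42 = 0, with roots I_D = 2.08 or 385 mA.
The root I_D = 385 mA gives V_GS = -41.9 V ≤ V_t, so take I_D = 2.08 mA.
Then V_GS = 4.06 V and V_DS = V_DD − I_D(R_D+R_S) = 12 − 2.08×0.68 = 10.6 V.
Saturation requires V_DS ≥ V_GS − V_t = 3.15 V; 10.6 ≥ 3.15 ✓.

I_D ≈ 2.1 mA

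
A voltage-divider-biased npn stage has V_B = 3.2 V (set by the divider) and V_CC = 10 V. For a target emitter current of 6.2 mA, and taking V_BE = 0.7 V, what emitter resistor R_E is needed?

R_E ≈ 0.4 kΩ

V_E = V_B − V_BE = 3.2 − 0.7 = 2.5 V.
R_E = V_E / I_E = 2.5 / 6.2 = 0.403 kΩ.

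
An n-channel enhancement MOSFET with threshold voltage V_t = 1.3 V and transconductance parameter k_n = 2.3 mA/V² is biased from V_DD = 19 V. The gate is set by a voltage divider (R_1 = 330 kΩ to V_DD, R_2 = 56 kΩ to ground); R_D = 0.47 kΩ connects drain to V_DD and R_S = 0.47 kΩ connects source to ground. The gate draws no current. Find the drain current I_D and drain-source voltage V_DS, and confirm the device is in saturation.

I_D ≈ 1.1 mA, V_DS ≈ 18 V

V_G = V_DD·R_2/(R_1+R_2) = 19×56/386 = 2.76 V.
Assume saturation: I_D = (k_n/2)(V_GS − V_t)² with V_GS = V_G − I_D·R_S = 2.76 − 0.47·I_D.
Substituting gives 0.254·I_D² − 2.57·I_D + 2.44 = 0, with roots I_D = 1.06 or 9.08 mA.
The root I_D = 9.08 mA gives V_GS = -1.51 V ≤ V_t, so take I_D = 1.06 mA.
Then V_GS = 2.26 V and V_DS = V_DD − I_D(R_D+R_S) = 19 − 1.06×0.94 = 18 V.
Saturation requires V_DS ≥ V_GS − V_t = 0.959 V; 18 ≥ 0.959 ✓.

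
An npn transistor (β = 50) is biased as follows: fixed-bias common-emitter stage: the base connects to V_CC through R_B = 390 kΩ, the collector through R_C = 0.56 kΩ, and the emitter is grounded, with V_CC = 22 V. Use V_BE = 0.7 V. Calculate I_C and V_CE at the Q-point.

Base loop: V_CC = I_B·R_B + V_BE, so I_B = (22 − 0.7)/390 kΩ = 0.0546 mA.
In the active region I_C = β·I_B = 50 × 0.0546 = 2.73 mA.
Collector loop: V_CE = V_CC − I_C·R_C = 22 − 2.73×0.56 = 20.5 V.
Since V_CE = 20.5 V > V_CE(sat) ≈ 0.2 V, the transistor is in the active region as assumed.

I_C ≈ 2.7 mA, V_CE ≈ 20 V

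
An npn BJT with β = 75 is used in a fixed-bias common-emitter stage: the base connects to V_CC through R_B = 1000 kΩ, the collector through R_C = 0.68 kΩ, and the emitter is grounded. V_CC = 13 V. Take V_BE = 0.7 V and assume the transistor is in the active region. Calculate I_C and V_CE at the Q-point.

Base loop: V_CC = I_B·R_B + V_BE, so I_B = (13 − 0.7)/1000 kΩ = 0.0123 mA.
In the active region I_C = β·I_B = 75 × 0.0123 = 0.922 mA.
Collector loop: V_CE = V_CC − I_C·R_C = 13 − 0.922×0.68 = 12.4 V.
Since V_CE = 12.4 V > V_CE(sat) ≈ 0.2 V, the transistor is in the active region as assumed.

I_C ≈ 0.92 mA, V_CE ≈ 12 V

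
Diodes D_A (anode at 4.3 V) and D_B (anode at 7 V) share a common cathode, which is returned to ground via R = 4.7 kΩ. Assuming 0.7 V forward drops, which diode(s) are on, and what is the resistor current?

Only D_B conducts; I_R ≈ 1.3 mA

Assume both conduct. Then node N would need to be at both 4.3−0.7 = 3.6 V and 7−0.7 = 6.3 V, which is impossible.
Assume only D_B conducts: V_N = 7 − 0.7 = 6.3 V, so I_R = 6.3/4.7 = 1.34 mA.
Check D_A: its anode-to-cathode voltage is 4.3 − 6.3 = -2 V < 0.7 V, so it is off. The assumption is consistent.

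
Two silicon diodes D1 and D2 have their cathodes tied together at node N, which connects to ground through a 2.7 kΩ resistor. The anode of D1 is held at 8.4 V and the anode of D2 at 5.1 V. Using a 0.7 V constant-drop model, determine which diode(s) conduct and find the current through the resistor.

Assume both conduct. Then node N would need to be at both 8.4−0.7 = 7.7 V and 5.1−0.7 = 4.4 V, which is impossible.
Assume only D1 conducts: V_N = 8.4 − 0.7 = 7.7 V, so I_R = 7.7/2.7 = 2.85 mA.
Check D2: its anode-to-cathode voltage is 5.1 − 7.7 = -2.6 V < 0.7 V, so it is off. The assumption is consistent.

Only D1 conducts; I_R ≈ 2.9 mA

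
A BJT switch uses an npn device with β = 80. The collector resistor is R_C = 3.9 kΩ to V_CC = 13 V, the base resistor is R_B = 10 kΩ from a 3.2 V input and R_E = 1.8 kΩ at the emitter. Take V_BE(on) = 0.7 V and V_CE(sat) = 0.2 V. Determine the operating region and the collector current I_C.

active; I_C ≈ 1.3 mA

Assume active. Base-emitter loop: I_B = (V_BB − V_BE)/(R_B + (β+1)R_E) = (3.2 − 0.7)/(10 + 81×1.8) = 0.016 mA.
I_C = β·I_B = 80×0.016 = 1.28 mA.
V_CE = V_CC − I_C·R_C − I_E·R_E = 13 − 1.28×3.9 − 1.3×1.8 = 5.65 V > V_CE(sat), so the active-region assumption holds.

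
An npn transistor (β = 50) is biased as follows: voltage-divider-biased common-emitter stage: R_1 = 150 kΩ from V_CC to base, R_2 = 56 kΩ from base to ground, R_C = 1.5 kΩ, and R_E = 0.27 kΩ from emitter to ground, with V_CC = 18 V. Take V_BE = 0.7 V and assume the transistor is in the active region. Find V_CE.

Thevenize the base divider: V_Th = V_CC·R_2/(R_1+R_2) = 18×56/206 = 4.89 V, R_Th = R_1‖R_2 = 40.8 kΩ.
Base-emitter loop: V_Th = I_B·R_Th + V_BE + (β+1)I_B·R_E, so I_B = (4.89 − 0.7) / (40.8 + 51×0.27) = 0.0769 mA.
I_C = β·I_B = 50×0.0769 = 3.84 mA, and I_E = (β+1)I_B = 3.92 mA.
V_CE = V_CC − I_C·R_C − I_E·R_E = 18 − 3.84×1.5 − 3.92×0.27 = 11.2 V.
V_CE = 11.2 V > 0.2 V confirms active-region operation.

V_CE ≈ 11 V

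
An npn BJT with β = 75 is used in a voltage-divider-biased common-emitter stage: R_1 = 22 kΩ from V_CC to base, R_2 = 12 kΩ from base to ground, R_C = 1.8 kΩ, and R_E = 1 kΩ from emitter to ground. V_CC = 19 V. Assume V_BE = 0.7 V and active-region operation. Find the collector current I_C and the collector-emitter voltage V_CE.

Thevenize the base divider: V_Th = V_CC·R_2/(R_1+R_2) = 19×12/34 = 6.71 V, R_Th = R_1‖R_2 = 7.76 kΩ.
Base-emitter loop: V_Th = I_B·R_Th + V_BE + (β+1)I_B·R_E, so I_B = (6.71 − 0.7) / (7.76 + 76×1) = 0.0717 mA.
I_C = β·I_B = 75×0.0717 = 5.38 mA, and I_E = (β+1)I_B = 5.45 mA.
V_CE = V_CC − I_C·R_C − I_E·R_E = 19 − 5.38×1.8 − 5.45×1 = 3.87 V.
V_CE = 3.87 V > 0.2 V confirms active-region operation.

I_C ≈ 5.4 mA, V_CE ≈ 3.9 V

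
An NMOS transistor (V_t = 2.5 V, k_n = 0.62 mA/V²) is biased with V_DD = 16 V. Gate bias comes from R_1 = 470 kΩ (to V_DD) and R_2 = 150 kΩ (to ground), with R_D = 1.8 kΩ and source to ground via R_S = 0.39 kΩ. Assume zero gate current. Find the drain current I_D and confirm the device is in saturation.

V_G = V_DD·R_2/(R_1+R_2) = 16×150/620 = 3.87 V.
Assume saturation: I_D = (k_n/2)(V_GS − V_t)² with V_GS = V_G − I_D·R_S = 3.87 − 0.39·I_D.
Substituting gives 0.0472·I_D² − 1.33·I_D + 0.583 = 0, with roots I_D = 0.445 or 27.8 mA.
The root I_D = 27.8 mA gives V_GS = -6.97 V ≤ V_t, so take I_D = 0.445 mA.
Then V_GS = 3.7 V and V_DS = V_DD − I_D(R_D+R_S) = 16 − 0.445×2.19 = 15 V.
Saturation requires V_DS ≥ V_GS − V_t = 1.2 V; 15 ≥ 1.2 ✓.

I_D ≈ 0.44 mA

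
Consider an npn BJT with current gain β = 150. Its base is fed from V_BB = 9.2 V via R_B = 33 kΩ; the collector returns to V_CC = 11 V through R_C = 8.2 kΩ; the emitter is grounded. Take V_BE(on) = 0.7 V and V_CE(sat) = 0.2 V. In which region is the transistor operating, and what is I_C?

saturation; I_C ≈ 1.3 mA

Assume active: I_B = (9.2 − 0.7)/33 = 0.258 mA, giving I_C = β·I_B = 38.6 mA.
But then V_CE = 11 − 38.6×8.2 = -306 V < V_CE(sat) = 0.2 V — impossible in the active region.
So the transistor is saturated. With V_CE = 0.2 V, I_C = (V_CC − 0.2)/R_C = 10.8/8.2 = 1.32 mA.
Check: β·I_B = 38.6 mA > I_C = 1.32 mA, confirming saturation.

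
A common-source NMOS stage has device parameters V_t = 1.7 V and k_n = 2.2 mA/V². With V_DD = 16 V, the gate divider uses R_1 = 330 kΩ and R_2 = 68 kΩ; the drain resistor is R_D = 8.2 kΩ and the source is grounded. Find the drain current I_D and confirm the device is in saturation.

V_G = V_DD·R_2/(R_1+R_2) = 16×68/398 = 2.73 V. With the source grounded, V_GS = V_G = 2.73 V.
Assume saturation: I_D = (k_n/2)(V_GS − V_t)² = (2.2/2)×(2.73 − 1.7)² = 1.1×1.03² = 1.18 mA.
V_DS = V_DD − I_D·R_D = 16 − 1.18×8.2 = 6.36 V.
Saturation requires V_DS ≥ V_GS − V_t = 1.03 V; 6.36 ≥ 1.03 ✓.

I_D ≈ 1.2 mA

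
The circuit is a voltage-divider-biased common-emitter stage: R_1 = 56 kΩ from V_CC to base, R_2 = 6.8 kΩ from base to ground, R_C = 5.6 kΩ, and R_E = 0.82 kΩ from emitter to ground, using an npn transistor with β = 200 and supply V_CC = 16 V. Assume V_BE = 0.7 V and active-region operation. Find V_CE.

Thevenize the base divider: V_Th = V_CC·R_2/(R_1+R_2) = 16×6.8/62.8 = 1.73 V, R_Th = R_1‖R_2 = 6.06 kΩ.
Base-emitter loop: V_Th = I_B·R_Th + V_BE + (β+1)I_B·R_E, so I_B = (1.73 − 0.7) / (6.06 + 201×0.82) = 0.00604 mA.
I_C = β·I_B = 200×0.00604 = 1.21 mA, and I_E = (β+1)I_B = 1.21 mA.
V_CE = V_CC − I_C·R_C − I_E·R_E = 16 − 1.21×5.6 − 1.21×0.82 = 8.24 V.
V_CE = 8.24 V > 0.2 V confirms active-region operation.

V_CE ≈ 8.2 V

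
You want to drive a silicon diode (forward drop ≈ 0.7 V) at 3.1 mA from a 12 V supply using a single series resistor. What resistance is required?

R ≈ 3.6 kΩ

The resistor drops V_S − V_D = 12 − 0.7 = 11.3 V at 3.1 mA.
R = 11.3 V / 3.1 mA = 3.65 kΩ.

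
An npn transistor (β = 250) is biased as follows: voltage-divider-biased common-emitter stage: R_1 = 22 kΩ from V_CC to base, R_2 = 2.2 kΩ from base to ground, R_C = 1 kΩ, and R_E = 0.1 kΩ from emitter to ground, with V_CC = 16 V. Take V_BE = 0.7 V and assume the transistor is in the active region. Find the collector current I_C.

I_C ≈ 7 mA

Thevenize the base divider: V_Th = V_CC·R_2/(R_1+R_2) = 16×2.2/24.2 = 1.45 V, R_Th = R_1‖R_2 = 2 kΩ.
Base-emitter loop: V_Th = I_B·R_Th + V_BE + (β+1)I_B·R_E, so I_B = (1.45 − 0.7) / (2 + 251×0.1) = 0.0278 mA.
I_C = β·I_B = 250×0.0278 = 6.96 mA, and I_E = (β+1)I_B = 6.99 mA.
V_CE = V_CC − I_C·R_C − I_E·R_E = 16 − 6.96×1 − 6.99×0.1 = 8.34 V.
V_CE = 8.34 V > 0.2 V confirms active-region operation.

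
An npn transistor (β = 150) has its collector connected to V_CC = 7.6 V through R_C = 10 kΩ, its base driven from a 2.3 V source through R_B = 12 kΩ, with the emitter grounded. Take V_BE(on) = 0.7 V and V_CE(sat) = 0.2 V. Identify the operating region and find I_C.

saturation; I_C ≈ 0.74 mA

Assume active: I_B = (2.3 − 0.7)/12 = 0.133 mA, giving I_C = β·I_B = 20 mA.
But then V_CE = 7.6 − 20×10 = -192 V < V_CE(sat) = 0.2 V — impossible in the active region.
So the transistor is saturated. With V_CE = 0.2 V, I_C = (V_CC − 0.2)/R_C = 7.4/10 = 0.74 mA.
Check: β·I_B = 20 mA > I_C = 0.74 mA, confirming saturation.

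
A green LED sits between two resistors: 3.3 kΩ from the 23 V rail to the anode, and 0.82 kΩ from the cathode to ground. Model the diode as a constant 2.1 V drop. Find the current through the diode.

The two resistors are in series with the diode, so KVL gives 23 = I·3.3 + 2.1 + I·0.82.
I = (23 − 2.1) / (3.3 + 0.82) kΩ = 20.9 / 4.12 = 5.07 mA.

I ≈ 5.1 mA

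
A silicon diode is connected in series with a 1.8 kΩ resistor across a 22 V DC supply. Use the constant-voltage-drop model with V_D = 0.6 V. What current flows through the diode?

KVL around the loop: 22 = V_D + I·R = 0.6 + I × 1.8 kΩ.
So I = (22 − 0.6) / 1.8 kΩ = 21.4 / 1.8 = 11.9 mA.

I ≈ 12 mA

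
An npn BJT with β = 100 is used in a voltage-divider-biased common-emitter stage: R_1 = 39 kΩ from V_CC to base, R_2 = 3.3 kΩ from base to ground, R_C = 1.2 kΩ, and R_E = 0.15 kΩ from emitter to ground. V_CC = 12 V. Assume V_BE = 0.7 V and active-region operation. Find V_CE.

V_CE ≈ 10 V

Thevenize the base divider: V_Th = V_CC·R_2/(R_1+R_2) = 12×3.3/42.3 = 0.936 V, R_Th = R_1‖R_2 = 3.04 kΩ.
Base-emitter loop: V_Th = I_B·R_Th + V_BE + (β+1)I_B·R_E, so I_B = (0.936 − 0.7) / (3.04 + 101×0.15) = 0.013 mA.
I_C = β·I_B = 100×0.013 = 1.3 mA, and I_E = (β+1)I_B = 1.31 mA.
V_CE = V_CC − I_C·R_C − I_E·R_E = 12 − 1.3×1.2 − 1.31×0.15 = 10.2 V.
V_CE = 10.2 V > 0.2 V confirms active-region operation.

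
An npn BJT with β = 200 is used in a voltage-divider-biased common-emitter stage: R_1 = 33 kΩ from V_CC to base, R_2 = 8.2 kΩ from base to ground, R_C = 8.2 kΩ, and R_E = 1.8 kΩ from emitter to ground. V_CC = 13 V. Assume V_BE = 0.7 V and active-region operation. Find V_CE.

V_CE ≈ 2.7 V

Thevenize the base divider: V_Th = V_CC·R_2/(R_1+R_2) = 13×8.2/41.2 = 2.59 V, R_Th = R_1‖R_2 = 6.57 kΩ.
Base-emitter loop: V_Th = I_B·R_Th + V_BE + (β+1)I_B·R_E, so I_B = (2.59 − 0.7) / (6.57 + 201×1.8) = 0.00512 mA.
I_C = β·I_B = 200×0.00512 = 1.02 mA, and I_E = (β+1)I_B = 1.03 mA.
V_CE = V_CC − I_C·R_C − I_E·R_E = 13 − 1.02×8.2 − 1.03×1.8 = 2.74 V.
V_CE = 2.74 V > 0.2 V confirms active-region operation.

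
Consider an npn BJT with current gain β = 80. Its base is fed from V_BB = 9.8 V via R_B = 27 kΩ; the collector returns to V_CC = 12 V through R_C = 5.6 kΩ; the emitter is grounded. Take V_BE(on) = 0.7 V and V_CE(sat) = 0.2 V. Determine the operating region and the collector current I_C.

saturation; I_C ≈ 2.1 mA

Assume active: I_B = (9.8 − 0.7)/27 = 0.337 mA, giving I_C = β·I_B = 27 mA.
But then V_CE = 12 − 27×5.6 = -139 V < V_CE(sat) = 0.2 V — impossible in the active region.
So the transistor is saturated. With V_CE = 0.2 V, I_C = (V_CC − 0.2)/R_C = 11.8/5.6 = 2.11 mA.
Check: β·I_B = 27 mA > I_C = 2.11 mA, confirming saturation.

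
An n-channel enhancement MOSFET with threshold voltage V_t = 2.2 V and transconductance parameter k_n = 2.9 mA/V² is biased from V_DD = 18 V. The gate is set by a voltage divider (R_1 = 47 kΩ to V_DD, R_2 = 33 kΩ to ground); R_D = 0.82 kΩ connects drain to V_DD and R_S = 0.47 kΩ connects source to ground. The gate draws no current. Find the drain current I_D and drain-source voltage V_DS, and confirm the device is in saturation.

V_G = V_DD·R_2/(R_1+R_2) = 18×33/80 = 7.42 V.
Assume saturation: I_D = (k_n/2)(V_GS − V_t)² with V_GS = V_G − I_D·R_S = 7.42 − 0.47·I_D.
Substituting gives 0.32·I_D² − 8.12·I_D + 39.6 = 0, with roots I_D = 6.58 or 18.8 mA.
The root I_D = 18.8 mA gives V_GS = -1.4 V ≤ V_t, so take I_D = 6.58 mA.
Then V_GS = 4.33 V and V_DS = V_DD − I_D(R_D+R_S) = 18 − 6.58×1.29 = 9.51 V.
Saturation requires V_DS ≥ V_GS − V_t = 2.13 V; 9.51 ≥ 2.13 ✓.

I_D ≈ 6.6 mA, V_DS ≈ 9.5 V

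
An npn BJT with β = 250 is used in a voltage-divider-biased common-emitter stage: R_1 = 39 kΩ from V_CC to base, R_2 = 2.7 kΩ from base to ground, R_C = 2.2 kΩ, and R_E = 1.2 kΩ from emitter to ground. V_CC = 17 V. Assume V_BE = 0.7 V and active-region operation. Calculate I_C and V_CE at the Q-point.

Thevenize the base divider: V_Th = V_CC·R_2/(R_1+R_2) = 17×2.7/41.7 = 1.1 V, R_Th = R_1‖R_2 = 2.53 kΩ.
Base-emitter loop: V_Th = I_B·R_Th + V_BE + (β+1)I_B·R_E, so I_B = (1.1 − 0.7) / (2.53 + 251×1.2) = 0.00132 mA.
I_C = β·I_B = 250×0.00132 = 0.33 mA, and I_E = (β+1)I_B = 0.331 mA.
V_CE = V_CC − I_C·R_C − I_E·R_E = 17 − 0.33×2.2 − 0.331×1.2 = 15.9 V.
V_CE = 15.9 V > 0.2 V confirms active-region operation.

I_C ≈ 0.33 mA, V_CE ≈ 16 V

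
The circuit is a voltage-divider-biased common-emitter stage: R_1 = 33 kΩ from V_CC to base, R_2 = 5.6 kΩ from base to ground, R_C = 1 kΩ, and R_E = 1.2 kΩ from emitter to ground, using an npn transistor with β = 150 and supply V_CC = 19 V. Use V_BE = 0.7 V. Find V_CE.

V_CE ≈ 15 V

Thevenize the base divider: V_Th = V_CC·R_2/(R_1+R_2) = 19×5.6/38.6 = 2.76 V, R_Th = R_1‖R_2 = 4.79 kΩ.
Base-emitter loop: V_Th = I_B·R_Th + V_BE + (β+1)I_B·R_E, so I_B = (2.76 − 0.7) / (4.79 + 151×1.2) = 0.0111 mA.
I_C = β·I_B = 150×0.0111 = 1.66 mA, and I_E = (β+1)I_B = 1.67 mA.
V_CE = V_CC − I_C·R_C − I_E·R_E = 19 − 1.66×1 − 1.67×1.2 = 15.3 V.
V_CE = 15.3 V > 0.2 V confirms active-region operation.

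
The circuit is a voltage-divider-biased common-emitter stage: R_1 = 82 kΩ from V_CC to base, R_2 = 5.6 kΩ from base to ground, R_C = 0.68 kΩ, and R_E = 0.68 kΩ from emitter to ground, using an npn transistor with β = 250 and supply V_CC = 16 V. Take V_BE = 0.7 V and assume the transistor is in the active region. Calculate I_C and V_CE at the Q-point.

I_C ≈ 0.46 mA, V_CE ≈ 15 V

Thevenize the base divider: V_Th = V_CC·R_2/(R_1+R_2) = 16×5.6/87.6 = 1.02 V, R_Th = R_1‖R_2 = 5.24 kΩ.
Base-emitter loop: V_Th = I_B·R_Th + V_BE + (β+1)I_B·R_E, so I_B = (1.02 − 0.7) / (5.24 + 251×0.68) = 0.00184 mA.
I_C = β·I_B = 250×0.00184 = 0.459 mA, and I_E = (β+1)I_B = 0.461 mA.
V_CE = V_CC − I_C·R_C − I_E·R_E = 16 − 0.459×0.68 − 0.461×0.68 = 15.4 V.
V_CE = 15.4 V > 0.2 V confirms active-region operation.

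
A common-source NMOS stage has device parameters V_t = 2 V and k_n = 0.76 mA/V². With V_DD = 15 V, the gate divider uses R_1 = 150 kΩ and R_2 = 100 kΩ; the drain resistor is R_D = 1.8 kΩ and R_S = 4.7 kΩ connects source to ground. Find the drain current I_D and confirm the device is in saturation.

I_D ≈ 0.59 mA

V_G = V_DD·R_2/(R_1+R_2) = 15×100/250 = 6 V.
Assume saturation: I_D = (k_n/2)(V_GS − V_t)² with V_GS = V_G − I_D·R_S = 6 − 4.7·I_D.
Substituting gives 8.39·I_D² − 15.3·I_D + 6.08 = 0, with roots I_D = 0.587 or 1.23 mA.
The root I_D = 1.23 mA gives V_GS = 0.198 V ≤ V_t, so take I_D = 0.587 mA.
Then V_GS = 3.24 V and V_DS = V_DD − I_D(R_D+R_S) = 15 − 0.587×6.5 = 11.2 V.
Saturation requires V_DS ≥ V_GS − V_t = 1.24 V; 11.2 ≥ 1.24 ✓.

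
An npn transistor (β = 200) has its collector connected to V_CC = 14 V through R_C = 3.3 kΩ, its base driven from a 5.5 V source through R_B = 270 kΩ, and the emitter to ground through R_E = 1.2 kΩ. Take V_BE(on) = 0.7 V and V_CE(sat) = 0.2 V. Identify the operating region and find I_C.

active; I_C ≈ 1.9 mA

Assume active. Base-emitter loop: I_B = (V_BB − V_BE)/(R_B + (β+1)R_E) = (5.5 − 0.7)/(270 + 201×1.2) = 0.00939 mA.
I_C = β·I_B = 200×0.00939 = 1.88 mA.
V_CE = V_CC − I_C·R_C − I_E·R_E = 14 − 1.88×3.3 − 1.89×1.2 = 5.54 V > V_CE(sat), so the active-region assumption holds.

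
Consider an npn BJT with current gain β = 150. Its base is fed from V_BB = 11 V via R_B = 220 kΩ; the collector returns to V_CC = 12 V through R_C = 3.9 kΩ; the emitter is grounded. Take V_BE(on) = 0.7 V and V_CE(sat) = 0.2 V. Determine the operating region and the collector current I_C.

saturation; I_C ≈ 3 mA

Assume active: I_B = (11 − 0.7)/220 = 0.0468 mA, giving I_C = β·I_B = 7.02 mA.
But then V_CE = 12 − 7.02×3.9 = -15.4 V < V_CE(sat) = 0.2 V — impossible in the active region.
So the transistor is saturated. With V_CE = 0.2 V, I_C = (V_CC − 0.2)/R_C = 11.8/3.9 = 3.03 mA.
Check: β·I_B = 7.02 mA > I_C = 3.03 mA, confirming saturation.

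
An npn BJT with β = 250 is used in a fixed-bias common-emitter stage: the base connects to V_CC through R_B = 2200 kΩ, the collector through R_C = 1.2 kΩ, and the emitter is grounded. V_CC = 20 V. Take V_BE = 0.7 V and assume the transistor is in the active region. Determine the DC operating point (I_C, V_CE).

I_C ≈ 2.2 mA, V_CE ≈ 17 V

Base loop: V_CC = I_B·R_B + V_BE, so I_B = (20 − 0.7)/2200 kΩ = 0.00877 mA.
In the active region I_C = β·I_B = 250 × 0.00877 = 2.19 mA.
Collector loop: V_CE = V_CC − I_C·R_C = 20 − 2.19×1.2 = 17.4 V.
Since V_CE = 17.4 V > V_CE(sat) ≈ 0.2 V, the transistor is in the active region as assumed.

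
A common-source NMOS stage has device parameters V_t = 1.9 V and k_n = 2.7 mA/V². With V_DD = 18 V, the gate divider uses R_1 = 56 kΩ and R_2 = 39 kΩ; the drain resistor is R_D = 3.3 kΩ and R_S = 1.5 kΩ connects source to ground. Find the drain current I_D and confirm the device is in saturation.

I_D ≈ 2.7 mA

V_G = V_DD·R_2/(R_1+R_2) = 18×39/95 = 7.39 V.
Assume saturation: I_D = (k_n/2)(V_GS − V_t)² with V_GS = V_G − I_D·R_S = 7.39 − 1.5·I_D.
Substituting gives 3.04·I_D² − 23.2·I_D + 40.7 = 0, with roots I_D = 2.71 or 4.93 mA.
The root I_D = 4.93 mA gives V_GS = -0.0118 V ≤ V_t, so take I_D = 2.71 mA.
Then V_GS = 3.32 V and V_DS = V_DD − I_D(R_D+R_S) = 18 − 2.71×4.8 = 4.97 V.
Saturation requires V_DS ≥ V_GS − V_t = 1.42 V; 4.97 ≥ 1.42 ✓.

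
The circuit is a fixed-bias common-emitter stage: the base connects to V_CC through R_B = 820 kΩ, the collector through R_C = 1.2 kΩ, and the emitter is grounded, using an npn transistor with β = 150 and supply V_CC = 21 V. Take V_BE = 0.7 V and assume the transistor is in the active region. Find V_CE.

Base loop: V_CC = I_B·R_B + V_BE, so I_B = (21 − 0.7)/820 kΩ = 0.0248 mA.
In the active region I_C = β·I_B = 150 × 0.0248 = 3.71 mA.
Collector loop: V_CE = V_CC − I_C·R_C = 21 − 3.71×1.2 = 16.5 V.
Since V_CE = 16.5 V > V_CE(sat) ≈ 0.2 V, the transistor is in the active region as assumed.

V_CE ≈ 17 V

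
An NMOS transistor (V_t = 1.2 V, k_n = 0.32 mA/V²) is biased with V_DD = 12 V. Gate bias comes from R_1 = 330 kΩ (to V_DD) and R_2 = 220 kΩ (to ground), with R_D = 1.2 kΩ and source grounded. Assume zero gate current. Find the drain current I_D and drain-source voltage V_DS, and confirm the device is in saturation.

I_D ≈ 2.1 mA, V_DS ≈ 9.5 V

V_G = V_DD·R_2/(R_1+R_2) = 12×220/550 = 4.8 V. With the source grounded, V_GS = V_G = 4.8 V.
Assume saturation: I_D = (k_n/2)(V_GS − V_t)² = (0.32/2)×(4.8 − 1.2)² = 0.16×3.6² = 2.07 mA.
V_DS = V_DD − I_D·R_D = 12 − 2.07×1.2 = 9.51 V.
Saturation requires V_DS ≥ V_GS − V_t = 3.6 V; 9.51 ≥ 3.6 ✓.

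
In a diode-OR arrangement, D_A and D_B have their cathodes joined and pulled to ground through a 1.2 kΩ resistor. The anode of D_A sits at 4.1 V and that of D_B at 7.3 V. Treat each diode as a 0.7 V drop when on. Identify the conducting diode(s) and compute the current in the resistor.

Only D_B conducts; I_R ≈ 5.5 mA

Assume both conduct. Then node N would need to be at both 4.1−0.7 = 3.4 V and 7.3−0.7 = 6.6 V, which is impossible.
Assume only D_B conducts: V_N = 7.3 − 0.7 = 6.6 V, so I_R = 6.6/1.2 = 5.5 mA.
Check D_A: its anode-to-cathode voltage is 4.1 − 6.6 = -2.5 V < 0.7 V, so it is off. The assumption is consistent.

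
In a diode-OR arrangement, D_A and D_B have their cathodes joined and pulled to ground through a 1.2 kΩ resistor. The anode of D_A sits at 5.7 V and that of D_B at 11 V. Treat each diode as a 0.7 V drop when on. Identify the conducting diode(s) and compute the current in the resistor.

Assume both conduct. Then node N would need to be at both 5.7−0.7 = 5 V and 11−0.7 = 10.3 V, which is impossible.
Assume only D_B conducts: V_N = 11 − 0.7 = 10.3 V, so I_R = 10.3/1.2 = 8.58 mA.
Check D_A: its anode-to-cathode voltage is 5.7 − 10.3 = -4.6 V < 0.7 V, so it is off. The assumption is consistent.

Only D_B conducts; I_R ≈ 8.6 mA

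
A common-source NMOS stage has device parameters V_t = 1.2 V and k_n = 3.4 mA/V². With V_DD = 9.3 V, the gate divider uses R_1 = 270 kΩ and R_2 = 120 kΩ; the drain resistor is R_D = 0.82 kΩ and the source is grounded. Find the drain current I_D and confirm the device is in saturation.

V_G = V_DD·R_2/(R_1+R_2) = 9.3×120/390 = 2.86 V. With the source grounded, V_GS = V_G = 2.86 V.
Assume saturation: I_D = (k_n/2)(V_GS − V_t)² = (3.4/2)×(2.86 − 1.2)² = 1.7×1.66² = 4.69 mA.
V_DS = V_DD − I_D·R_D = 9.3 − 4.69×0.82 = 5.45 V.
Saturation requires V_DS ≥ V_GS − V_t = 1.66 V; 5.45 ≥ 1.66 ✓.

I_D ≈ 4.7 mA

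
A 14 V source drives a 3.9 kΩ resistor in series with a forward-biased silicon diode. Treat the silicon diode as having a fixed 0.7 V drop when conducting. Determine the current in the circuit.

I ≈ 3.4 mA

KVL around the loop: 14 = V_D + I·R = 0.7 + I × 3.9 kΩ.
So I = (14 − 0.7) / 3.9 kΩ = 13.3 / 3.9 = 3.41 mA.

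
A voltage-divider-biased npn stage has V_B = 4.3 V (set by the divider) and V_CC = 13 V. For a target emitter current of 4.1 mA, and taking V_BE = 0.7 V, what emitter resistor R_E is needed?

V_E = V_B − V_BE = 4.3 − 0.7 = 3.6 V.
R_E = V_E / I_E = 3.6 / 4.1 = 0.878 kΩ.

R_E ≈ 0.88 kΩ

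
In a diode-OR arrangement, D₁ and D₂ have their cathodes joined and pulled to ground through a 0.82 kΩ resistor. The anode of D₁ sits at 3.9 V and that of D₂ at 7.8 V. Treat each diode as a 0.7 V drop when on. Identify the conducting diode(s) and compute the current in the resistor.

Only D₂ conducts; I_R ≈ 8.7 mA

Assume both conduct. Then node N would need to be at both 3.9−0.7 = 3.2 V and 7.8−0.7 = 7.1 V, which is impossible.
Assume only D₂ conducts: V_N = 7.8 − 0.7 = 7.1 V, so I_R = 7.1/0.82 = 8.66 mA.
Check D₁: its anode-to-cathode voltage is 3.9 − 7.1 = -3.2 V < 0.7 V, so it is off. The assumption is consistent.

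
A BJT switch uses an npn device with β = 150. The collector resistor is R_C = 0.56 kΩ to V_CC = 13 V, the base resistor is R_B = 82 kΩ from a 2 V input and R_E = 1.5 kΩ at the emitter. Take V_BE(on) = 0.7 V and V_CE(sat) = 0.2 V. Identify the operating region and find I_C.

active; I_C ≈ 0.63 mA

Assume active. Base-emitter loop: I_B = (V_BB − V_BE)/(R_B + (β+1)R_E) = (2 − 0.7)/(82 + 151×1.5) = 0.00421 mA.
I_C = β·I_B = 150×0.00421 = 0.632 mA.
V_CE = V_CC − I_C·R_C − I_E·R_E = 13 − 0.632×0.56 − 0.636×1.5 = 11.7 V > V_CE(sat), so the active-region assumption holds.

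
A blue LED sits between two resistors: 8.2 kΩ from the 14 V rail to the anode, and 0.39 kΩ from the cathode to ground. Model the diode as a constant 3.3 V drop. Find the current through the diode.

I ≈ 1.2 mA

The two resistors are in series with the diode, so KVL gives 14 = I·8.2 + 3.3 + I·0.39.
I = (14 − 3.3) / (8.2 + 0.39) kΩ = 10.7 / 8.59 = 1.25 mA.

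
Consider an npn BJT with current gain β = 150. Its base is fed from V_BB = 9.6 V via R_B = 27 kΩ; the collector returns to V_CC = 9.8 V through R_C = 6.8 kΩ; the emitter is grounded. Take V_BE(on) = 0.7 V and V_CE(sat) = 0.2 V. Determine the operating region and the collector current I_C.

Assume active: I_B = (9.6 − 0.7)/27 = 0.33 mA, giving I_C = β·I_B = 49.4 mA.
But then V_CE = 9.8 − 49.4×6.8 = -326 V < V_CE(sat) = 0.2 V — impossible in the active region.
So the transistor is saturated. With V_CE = 0.2 V, I_C = (V_CC − 0.2)/R_C = 9.6/6.8 = 1.41 mA.
Check: β·I_B = 49.4 mA > I_C = 1.41 mA, confirming saturation.

saturation; I_C ≈ 1.4 mA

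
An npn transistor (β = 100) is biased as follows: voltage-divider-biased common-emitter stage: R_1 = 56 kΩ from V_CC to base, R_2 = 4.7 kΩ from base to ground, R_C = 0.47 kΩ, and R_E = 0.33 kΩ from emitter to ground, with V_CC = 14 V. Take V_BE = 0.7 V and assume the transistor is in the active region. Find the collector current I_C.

I_C ≈ 1 mA

Thevenize the base divider: V_Th = V_CC·R_2/(R_1+R_2) = 14×4.7/60.7 = 1.08 V, R_Th = R_1‖R_2 = 4.34 kΩ.
Base-emitter loop: V_Th = I_B·R_Th + V_BE + (β+1)I_B·R_E, so I_B = (1.08 − 0.7) / (4.34 + 101×0.33) = 0.0102 mA.
I_C = β·I_B = 100×0.0102 = 1.02 mA, and I_E = (β+1)I_B = 1.03 mA.
V_CE = V_CC − I_C·R_C − I_E·R_E = 14 − 1.02×0.47 − 1.03×0.33 = 13.2 V.
V_CE = 13.2 V > 0.2 V confirms active-region operation.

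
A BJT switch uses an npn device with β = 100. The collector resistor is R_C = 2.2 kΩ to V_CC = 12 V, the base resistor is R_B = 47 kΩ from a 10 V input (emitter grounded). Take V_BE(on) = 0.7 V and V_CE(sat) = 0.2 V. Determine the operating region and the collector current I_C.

Assume active: I_B = (10 − 0.7)/47 = 0.198 mA, giving I_C = β·I_B = 19.8 mA.
But then V_CE = 12 − 19.8×2.2 = -31.5 V < V_CE(sat) = 0.2 V — impossible in the active region.
So the transistor is saturated. With V_CE = 0.2 V, I_C = (V_CC − 0.2)/R_C = 11.8/2.2 = 5.36 mA.
Check: β·I_B = 19.8 mA > I_C = 5.36 mA, confirming saturation.

saturation; I_C ≈ 5.4 mA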